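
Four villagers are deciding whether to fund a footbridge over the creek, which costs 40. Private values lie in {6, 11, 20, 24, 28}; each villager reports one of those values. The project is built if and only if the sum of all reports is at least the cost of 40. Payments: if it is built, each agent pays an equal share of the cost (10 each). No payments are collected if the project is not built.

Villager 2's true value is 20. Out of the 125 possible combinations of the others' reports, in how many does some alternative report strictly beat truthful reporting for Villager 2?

Others report (6, 6, 6): truth gives 0; report 24 gives 10 > 0. Violating.
Others report (6, 6, 11): truth gives 10; no alternative beats it.
Others report (6, 6, 20): truth gives 10; no alternative beats it.
(Checking all 125 profiles: 1 has a profitable deviation, 124 do not.)

1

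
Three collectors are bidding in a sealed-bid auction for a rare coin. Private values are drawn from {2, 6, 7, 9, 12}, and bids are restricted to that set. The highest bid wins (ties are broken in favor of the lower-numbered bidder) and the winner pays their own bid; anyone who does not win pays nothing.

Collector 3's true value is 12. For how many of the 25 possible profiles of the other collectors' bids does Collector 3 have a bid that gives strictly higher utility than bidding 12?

Others bid (2, 2): truth gives 0; bid 6 gives 6 > 0. Violating.
Others bid (2, 6): truth gives 0; bid 7 gives 5 > 0. Violating.
Others bid (2, 7): truth gives 0; bid 9 gives 3 > 0. Violating.
Others bid (6, 2): truth gives 0; bid 7 gives 5 > 0. Violating.
Others bid (2, 9): truth gives 0; no alternative beats it.
Others bid (2, 12): truth gives 0; no alternative beats it.
(Checking all 25 profiles: 9 have a profitable deviation, 16 do not.)

9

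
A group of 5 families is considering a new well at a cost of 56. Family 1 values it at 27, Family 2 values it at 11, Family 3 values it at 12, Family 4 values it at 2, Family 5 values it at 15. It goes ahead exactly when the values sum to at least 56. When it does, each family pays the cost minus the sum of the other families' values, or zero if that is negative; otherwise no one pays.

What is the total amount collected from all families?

Total value 67 ≥ cost 56, so it is built.
Family 1: others sum to 40; max(0, 56 - 40) = 16.
Family 2: others sum to 56; max(0, 56 - 56) = 0.
Family 3: others sum to 55; max(0, 56 - 55) = 1.
Family 4: others sum to 65; max(0, 56 - 65) = 0.
Family 5: others sum to 52; max(0, 56 - 52) = 4.
Total collected = 16 + 0 + 1 + 0 + 4 = 21.

21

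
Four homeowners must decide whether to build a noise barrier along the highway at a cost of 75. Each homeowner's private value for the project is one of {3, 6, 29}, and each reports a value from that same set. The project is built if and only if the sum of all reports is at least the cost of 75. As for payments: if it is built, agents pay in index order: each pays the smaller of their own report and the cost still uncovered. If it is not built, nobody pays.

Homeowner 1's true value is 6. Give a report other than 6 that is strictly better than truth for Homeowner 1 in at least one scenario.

3

Suppose Homeowner 2 reports 29, Homeowner 3 reports 29 and Homeowner 4 reports 29.
Report 6: project built, pays 6, utility 6 - 6 = 0.
Report 3: project built, pays 3, utility 6 - 3 = 3.
So reporting 3 beats truth here (3 > 0).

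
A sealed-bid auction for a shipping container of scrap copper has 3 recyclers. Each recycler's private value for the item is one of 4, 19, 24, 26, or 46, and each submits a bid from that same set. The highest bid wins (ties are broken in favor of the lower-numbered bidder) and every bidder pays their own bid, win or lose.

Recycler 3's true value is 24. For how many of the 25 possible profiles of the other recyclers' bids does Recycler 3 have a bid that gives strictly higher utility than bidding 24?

22

Others bid (4, 4): truth gives 0; bid 19 gives 5 > 0. Violating.
Others bid (4, 24): truth gives -24; bid 26 gives -2 > -24. Violating.
Others bid (4, 26): truth gives -24; bid 4 gives -4 > -24. Violating.
Others bid (4, 46): truth gives -24; bid 4 gives -4 > -24. Violating.
Others bid (4, 19): truth gives 0; no alternative beats it.
Others bid (19, 4): truth gives 0; no alternative beats it.
(Checking all 25 profiles: 22 have a profitable deviation, 3 do not.)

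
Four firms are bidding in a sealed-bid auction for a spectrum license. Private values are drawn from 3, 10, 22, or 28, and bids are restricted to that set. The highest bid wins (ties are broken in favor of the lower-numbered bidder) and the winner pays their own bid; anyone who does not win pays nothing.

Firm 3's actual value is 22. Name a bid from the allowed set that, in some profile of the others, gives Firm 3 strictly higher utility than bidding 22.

Suppose Firm 1 bids 3, Firm 2 bids 3 and Firm 4 bids 3.
Bid 22: wins, pays 22, utility 22 - 22 = 0.
Bid 10: wins, pays 10, utility 22 - 10 = 12.
So bidding 10 beats truth here (12 > 0).

10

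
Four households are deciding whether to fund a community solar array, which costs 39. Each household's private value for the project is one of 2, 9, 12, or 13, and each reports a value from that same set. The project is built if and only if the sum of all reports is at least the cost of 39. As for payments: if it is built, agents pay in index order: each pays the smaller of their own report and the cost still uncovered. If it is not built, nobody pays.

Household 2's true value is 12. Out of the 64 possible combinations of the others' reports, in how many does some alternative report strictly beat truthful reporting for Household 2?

Others report (9, 9, 12): truth gives 0; report 9 gives 3 > 0. Violating.
Others report (9, 9, 13): truth gives 0; report 9 gives 3 > 0. Violating.
Others report (9, 12, 9): truth gives 0; report 9 gives 3 > 0. Violating.
Others report (9, 12, 12): truth gives 0; report 9 gives 3 > 0. Violating.
Others report (2, 2, 2): truth gives 0; no alternative beats it.
Others report (2, 2, 9): truth gives 0; no alternative beats it.
(Checking all 64 profiles: 26 have a profitable deviation, 38 do not.)

26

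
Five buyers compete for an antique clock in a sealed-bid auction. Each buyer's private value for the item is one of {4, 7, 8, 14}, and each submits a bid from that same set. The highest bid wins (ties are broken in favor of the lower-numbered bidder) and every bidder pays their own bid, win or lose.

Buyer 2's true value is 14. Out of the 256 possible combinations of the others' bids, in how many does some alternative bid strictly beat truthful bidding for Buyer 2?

Others bid (4, 4, 4, 4): truth gives 0; bid 7 gives 7 > 0. Violating.
Others bid (4, 4, 4, 7): truth gives 0; bid 7 gives 7 > 0. Violating.
Others bid (4, 4, 4, 8): truth gives 0; bid 8 gives 6 > 0. Violating.
Others bid (4, 4, 7, 4): truth gives 0; bid 7 gives 7 > 0. Violating.
Others bid (4, 4, 4, 14): truth gives 0; no alternative beats it.
Others bid (4, 4, 7, 14): truth gives 0; no alternative beats it.
(Checking all 256 profiles: 118 have a profitable deviation, 138 do not.)

118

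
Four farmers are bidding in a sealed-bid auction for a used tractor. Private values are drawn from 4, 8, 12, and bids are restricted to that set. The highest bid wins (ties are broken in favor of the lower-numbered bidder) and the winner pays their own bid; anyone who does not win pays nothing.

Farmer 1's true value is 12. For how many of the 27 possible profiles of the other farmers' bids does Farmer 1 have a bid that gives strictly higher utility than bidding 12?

8

Others bid (4, 4, 4): truth gives 0; bid 4 gives 8 > 0. Violating.
Others bid (4, 4, 8): truth gives 0; bid 8 gives 4 > 0. Violating.
Others bid (4, 8, 4): truth gives 0; bid 8 gives 4 > 0. Violating.
Others bid (4, 8, 8): truth gives 0; bid 8 gives 4 > 0. Violating.
Others bid (4, 4, 12): truth gives 0; no alternative beats it.
Others bid (4, 8, 12): truth gives 0; no alternative beats it.
(Checking all 27 profiles: 8 have a profitable deviation, 19 do not.)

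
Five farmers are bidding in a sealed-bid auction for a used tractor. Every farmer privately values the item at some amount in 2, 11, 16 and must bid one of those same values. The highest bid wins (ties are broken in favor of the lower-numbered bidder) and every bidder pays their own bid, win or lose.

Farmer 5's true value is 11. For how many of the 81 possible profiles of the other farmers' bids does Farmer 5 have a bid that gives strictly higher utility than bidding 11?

Others bid (2, 2, 2, 11): truth gives -11; bid 2 gives -2 > -11. Violating.
Others bid (2, 2, 2, 16): truth gives -11; bid 2 gives -2 > -11. Violating.
Others bid (2, 2, 11, 2): truth gives -11; bid 2 gives -2 > -11. Violating.
Others bid (2, 2, 11, 11): truth gives -11; bid 2 gives -2 > -11. Violating.
Others bid (2, 2, 2, 2): truth gives 0; no alternative beats it.
(Checking all 81 profiles: 80 have a profitable deviation, 1 does not.)

80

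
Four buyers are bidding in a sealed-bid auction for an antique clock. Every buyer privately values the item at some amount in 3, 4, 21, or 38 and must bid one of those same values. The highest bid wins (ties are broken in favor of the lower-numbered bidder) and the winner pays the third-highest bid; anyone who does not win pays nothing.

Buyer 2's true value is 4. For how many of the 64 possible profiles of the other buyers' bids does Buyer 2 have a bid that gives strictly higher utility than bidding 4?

Others bid (3, 3, 21): truth gives 0; bid 21 gives 1 > 0. Violating.
Others bid (3, 3, 38): truth gives 0; bid 38 gives 1 > 0. Violating.
Others bid (3, 21, 3): truth gives 0; bid 21 gives 1 > 0. Violating.
Others bid (3, 38, 3): truth gives 0; bid 38 gives 1 > 0. Violating.
Others bid (3, 3, 3): truth gives 1; no alternative beats it.
Others bid (3, 3, 4): truth gives 1; no alternative beats it.
(Checking all 64 profiles: 6 have a profitable deviation, 58 do not.)

6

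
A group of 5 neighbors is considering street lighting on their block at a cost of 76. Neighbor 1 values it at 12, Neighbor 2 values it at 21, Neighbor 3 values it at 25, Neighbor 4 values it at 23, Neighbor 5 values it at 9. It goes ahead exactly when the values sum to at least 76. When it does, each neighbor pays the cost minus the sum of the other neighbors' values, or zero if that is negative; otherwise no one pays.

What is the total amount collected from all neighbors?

27

Total value 90 ≥ cost 76, so it is built.
Neighbor 1: others sum to 78; max(0, 76 - 78) = 0.
Neighbor 2: others sum to 69; max(0, 76 - 69) = 7.
Neighbor 3: others sum to 65; max(0, 76 - 65) = 11.
Neighbor 4: others sum to 67; max(0, 76 - 67) = 9.
Neighbor 5: others sum to 81; max(0, 76 - 81) = 0.
Total collected = 0 + 7 + 11 + 9 + 0 = 27.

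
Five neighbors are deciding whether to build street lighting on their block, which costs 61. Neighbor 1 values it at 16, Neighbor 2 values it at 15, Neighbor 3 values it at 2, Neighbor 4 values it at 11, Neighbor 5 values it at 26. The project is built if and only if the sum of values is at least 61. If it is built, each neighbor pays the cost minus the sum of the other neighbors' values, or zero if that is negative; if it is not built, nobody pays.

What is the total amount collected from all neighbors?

Total value 70 ≥ cost 61, so it is built.
Neighbor 1: others sum to 54; max(0, 61 - 54) = 7.
Neighbor 2: others sum to 55; max(0, 61 - 55) = 6.
Neighbor 3: others sum to 68; max(0, 61 - 68) = 0.
Neighbor 4: others sum to 59; max(0, 61 - 59) = 2.
Neighbor 5: others sum to 44; max(0, 61 - 44) = 17.
Total collected = 7 + 6 + 0 + 2 + 17 = 32.

32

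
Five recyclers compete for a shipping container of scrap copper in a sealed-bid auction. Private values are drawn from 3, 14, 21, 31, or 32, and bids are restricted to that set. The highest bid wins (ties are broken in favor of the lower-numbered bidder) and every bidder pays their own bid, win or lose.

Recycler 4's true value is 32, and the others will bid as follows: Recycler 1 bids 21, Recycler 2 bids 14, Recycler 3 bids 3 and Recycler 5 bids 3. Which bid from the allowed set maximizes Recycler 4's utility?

31

Bid 3: loses but pays 3, utility -3.
Bid 14: loses but pays 14, utility -14.
Bid 21: loses but pays 21, utility -21.
Bid 31: wins, pays 31, utility 32 - 31 = 1.
Bid 32: wins, pays 32, utility 32 - 32 = 0.
The best choice is 31 with utility 1.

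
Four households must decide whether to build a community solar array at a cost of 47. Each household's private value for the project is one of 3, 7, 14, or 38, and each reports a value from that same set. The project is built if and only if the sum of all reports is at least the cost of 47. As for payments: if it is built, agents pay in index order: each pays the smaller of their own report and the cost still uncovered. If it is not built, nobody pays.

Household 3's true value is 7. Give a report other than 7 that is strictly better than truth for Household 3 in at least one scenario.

3

Suppose Household 1 reports 3, Household 2 reports 3 and Household 4 reports 38.
Report 7: project built, pays 7, utility 7 - 7 = 0.
Report 3: project built, pays 3, utility 7 - 3 = 4.
So reporting 3 beats truth here (4 > 0).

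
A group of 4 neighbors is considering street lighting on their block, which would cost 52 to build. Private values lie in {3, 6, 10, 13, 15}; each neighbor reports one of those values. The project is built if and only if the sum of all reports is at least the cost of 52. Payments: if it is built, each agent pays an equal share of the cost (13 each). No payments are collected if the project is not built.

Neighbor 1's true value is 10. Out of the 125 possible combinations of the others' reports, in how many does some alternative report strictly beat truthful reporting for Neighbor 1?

4

Others report (13, 15, 15): truth gives -3; report 3 gives 0 > -3. Violating.
Others report (15, 13, 15): truth gives -3; report 3 gives 0 > -3. Violating.
Others report (15, 15, 13): truth gives -3; report 3 gives 0 > -3. Violating.
Others report (15, 15, 15): truth gives -3; report 3 gives 0 > -3. Violating.
Others report (3, 3, 3): truth gives 0; no alternative beats it.
Others report (3, 3, 6): truth gives 0; no alternative beats it.
(Checking all 125 profiles: 4 have a profitable deviation, 121 do not.)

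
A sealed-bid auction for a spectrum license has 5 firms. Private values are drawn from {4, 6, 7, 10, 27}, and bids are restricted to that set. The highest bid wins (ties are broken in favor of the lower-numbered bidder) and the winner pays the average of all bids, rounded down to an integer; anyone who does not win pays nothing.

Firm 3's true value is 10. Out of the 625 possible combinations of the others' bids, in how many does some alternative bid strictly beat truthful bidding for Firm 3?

25

Others bid (4, 4, 4, 4): truth gives 5; bid 6 gives 6 > 5. Violating.
Others bid (4, 4, 4, 6): truth gives 5; bid 6 gives 6 > 5. Violating.
Others bid (4, 4, 6, 4): truth gives 5; bid 6 gives 6 > 5. Violating.
Others bid (4, 4, 6, 6): truth gives 4; bid 6 gives 5 > 4. Violating.
Others bid (4, 4, 4, 7): truth gives 5; no alternative beats it.
Others bid (4, 4, 4, 10): truth gives 4; no alternative beats it.
(Checking all 625 profiles: 25 have a profitable deviation, 600 do not.)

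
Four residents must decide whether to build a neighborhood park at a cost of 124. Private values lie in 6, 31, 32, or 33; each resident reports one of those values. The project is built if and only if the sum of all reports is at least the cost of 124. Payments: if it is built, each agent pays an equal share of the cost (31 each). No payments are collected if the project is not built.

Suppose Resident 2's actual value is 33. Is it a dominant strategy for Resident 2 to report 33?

Yes

Check each profile of the others' reports and compare truth against every alternative report.
Others report (31, 31, 31): truth gives 2, best alternative gives 2.
Others report (31, 31, 32): truth gives 2, best alternative gives 2.
Others report (31, 31, 33): truth gives 2, best alternative gives 2.
Others report (31, 32, 31): truth gives 2, best alternative gives 2.
Others report (31, 32, 32): truth gives 2, best alternative gives 2.
Others report (31, 32, 33): truth gives 2, best alternative gives 2.
(Remaining 58 profiles checked similarly; truth is weakly best in each.)
In every case the truthful report is at least as good as any alternative, so it is a dominant strategy.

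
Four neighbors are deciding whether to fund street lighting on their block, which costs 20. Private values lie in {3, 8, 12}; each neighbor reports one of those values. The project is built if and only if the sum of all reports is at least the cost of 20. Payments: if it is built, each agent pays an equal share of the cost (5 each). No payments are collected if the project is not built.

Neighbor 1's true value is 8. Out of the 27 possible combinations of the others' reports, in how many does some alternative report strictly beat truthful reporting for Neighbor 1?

1

Others report (3, 3, 3): truth gives 0; report 12 gives 3 > 0. Violating.
Others report (3, 3, 8): truth gives 3; no alternative beats it.
Others report (3, 3, 12): truth gives 3; no alternative beats it.
(Checking all 27 profiles: 1 has a profitable deviation, 26 do not.)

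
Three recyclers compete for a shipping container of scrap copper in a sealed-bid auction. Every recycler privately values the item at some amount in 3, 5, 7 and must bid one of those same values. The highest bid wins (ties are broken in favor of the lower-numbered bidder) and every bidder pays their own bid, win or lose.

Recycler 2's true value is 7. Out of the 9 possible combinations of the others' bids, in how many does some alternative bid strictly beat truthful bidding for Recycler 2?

Others bid (3, 3): truth gives 0; bid 5 gives 2 > 0. Violating.
Others bid (3, 5): truth gives 0; bid 5 gives 2 > 0. Violating.
Others bid (7, 3): truth gives -7; bid 3 gives -3 > -7. Violating.
Others bid (7, 5): truth gives -7; bid 3 gives -3 > -7. Violating.
Others bid (3, 7): truth gives 0; no alternative beats it.
Others bid (5, 3): truth gives 0; no alternative beats it.
(Checking all 9 profiles: 5 have a profitable deviation, 4 do not.)

5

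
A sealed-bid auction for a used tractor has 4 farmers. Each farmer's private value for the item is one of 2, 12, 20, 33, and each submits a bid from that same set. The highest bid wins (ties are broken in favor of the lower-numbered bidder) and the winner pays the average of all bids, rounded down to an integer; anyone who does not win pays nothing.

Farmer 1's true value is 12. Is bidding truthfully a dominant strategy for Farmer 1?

No

Consider the case where Farmer 2 bids 2, Farmer 3 bids 2 and Farmer 4 bids 2.
Truthful bid 12: wins, pays 4, utility 12 - 4 = 8.
Bid 2 instead: wins, pays 2, utility 12 - 2 = 10.
Since 10 > 8, bidding 2 is strictly better here, so truthful bidding is not dominant.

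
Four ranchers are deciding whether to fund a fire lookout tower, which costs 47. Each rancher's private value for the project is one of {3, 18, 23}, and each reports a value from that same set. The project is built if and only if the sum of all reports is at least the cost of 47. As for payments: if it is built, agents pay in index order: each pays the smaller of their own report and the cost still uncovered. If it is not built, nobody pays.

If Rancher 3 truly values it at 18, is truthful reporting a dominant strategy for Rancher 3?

No

Consider the case where Rancher 1 reports 3, Rancher 2 reports 18 and Rancher 4 reports 23.
Truthful report 18: project built, pays 18, utility 18 - 18 = 0.
Report 3 instead: project built, pays 3, utility 18 - 3 = 15.
Since 15 > 0, reporting 3 is strictly better here, so truthful reporting is not dominant.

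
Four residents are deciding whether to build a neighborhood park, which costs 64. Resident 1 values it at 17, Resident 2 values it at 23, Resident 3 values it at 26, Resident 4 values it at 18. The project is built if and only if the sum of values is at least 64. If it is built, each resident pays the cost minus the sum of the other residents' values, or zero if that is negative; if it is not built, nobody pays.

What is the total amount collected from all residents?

Total value 84 ≥ cost 64, so it is built.
Resident 1: others sum to 67; max(0, 64 - 67) = 0.
Resident 2: others sum to 61; max(0, 64 - 61) = 3.
Resident 3: others sum to 58; max(0, 64 - 58) = 6.
Resident 4: others sum to 66; max(0, 64 - 66) = 0.
Total collected = 0 + 3 + 6 + 0 = 9.

9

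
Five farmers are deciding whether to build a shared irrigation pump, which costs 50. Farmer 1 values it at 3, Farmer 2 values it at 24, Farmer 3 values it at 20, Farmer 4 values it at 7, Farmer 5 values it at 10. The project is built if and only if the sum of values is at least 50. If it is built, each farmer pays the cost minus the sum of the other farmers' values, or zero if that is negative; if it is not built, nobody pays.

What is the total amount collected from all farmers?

16

Total value 64 ≥ cost 50, so it is built.
Farmer 1: others sum to 61; max(0, 50 - 61) = 0.
Farmer 2: others sum to 40; max(0, 50 - 40) = 10.
Farmer 3: others sum to 44; max(0, 50 - 44) = 6.
Farmer 4: others sum to 57; max(0, 50 - 57) = 0.
Farmer 5: others sum to 54; max(0, 50 - 54) = 0.
Total collected = 0 + 10 + 6 + 0 + 0 = 16.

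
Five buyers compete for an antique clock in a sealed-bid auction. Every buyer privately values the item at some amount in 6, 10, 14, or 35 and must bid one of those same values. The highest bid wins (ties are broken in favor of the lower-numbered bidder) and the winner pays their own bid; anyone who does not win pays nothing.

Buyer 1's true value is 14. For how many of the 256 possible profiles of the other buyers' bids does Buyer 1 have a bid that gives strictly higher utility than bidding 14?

16

Others bid (6, 6, 6, 6): truth gives 0; bid 6 gives 8 > 0. Violating.
Others bid (6, 6, 6, 10): truth gives 0; bid 10 gives 4 > 0. Violating.
Others bid (6, 6, 10, 6): truth gives 0; bid 10 gives 4 > 0. Violating.
Others bid (6, 6, 10, 10): truth gives 0; bid 10 gives 4 > 0. Violating.
Others bid (6, 6, 6, 14): truth gives 0; no alternative beats it.
Others bid (6, 6, 6, 35): truth gives 0; no alternative beats it.
(Checking all 256 profiles: 16 have a profitable deviation, 240 do not.)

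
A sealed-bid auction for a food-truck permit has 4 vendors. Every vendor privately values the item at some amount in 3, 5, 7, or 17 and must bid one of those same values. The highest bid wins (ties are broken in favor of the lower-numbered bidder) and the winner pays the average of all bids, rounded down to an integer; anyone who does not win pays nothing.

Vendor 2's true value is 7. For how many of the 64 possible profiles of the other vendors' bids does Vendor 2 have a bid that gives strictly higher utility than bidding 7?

Others bid (3, 3, 3): truth gives 3; bid 5 gives 4 > 3. Violating.
Others bid (3, 5, 5): truth gives 2; bid 5 gives 3 > 2. Violating.
Others bid (3, 3, 5): truth gives 3; no alternative beats it.
Others bid (3, 3, 7): truth gives 2; no alternative beats it.
(Checking all 64 profiles: 2 have a profitable deviation, 62 do not.)

2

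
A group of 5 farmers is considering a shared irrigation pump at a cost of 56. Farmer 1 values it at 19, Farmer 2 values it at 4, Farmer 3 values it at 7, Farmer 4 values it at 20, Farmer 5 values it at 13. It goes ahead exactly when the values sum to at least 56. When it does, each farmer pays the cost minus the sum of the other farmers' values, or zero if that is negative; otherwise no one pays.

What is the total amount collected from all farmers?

Total value 63 ≥ cost 56, so it is built.
Farmer 1: others sum to 44; max(0, 56 - 44) = 12.
Farmer 2: others sum to 59; max(0, 56 - 59) = 0.
Farmer 3: others sum to 56; max(0, 56 - 56) = 0.
Farmer 4: others sum to 43; max(0, 56 - 43) = 13.
Farmer 5: others sum to 50; max(0, 56 - 50) = 6.
Total collected = 12 + 0 + 0 + 13 + 6 = 31.

31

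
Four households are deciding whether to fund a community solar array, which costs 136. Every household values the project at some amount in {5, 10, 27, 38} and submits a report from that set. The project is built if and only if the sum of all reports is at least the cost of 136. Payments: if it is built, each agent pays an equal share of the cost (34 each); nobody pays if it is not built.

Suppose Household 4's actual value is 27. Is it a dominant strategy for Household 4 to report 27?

Consider the case where Household 1 reports 38, Household 2 reports 38 and Household 3 reports 38.
Truthful report 27: project built, pays 34, utility 27 - 34 = -7.
Report 5 instead: project not built, utility 0.
Since 0 > -7, reporting 5 is strictly better here, so truthful reporting is not dominant.

No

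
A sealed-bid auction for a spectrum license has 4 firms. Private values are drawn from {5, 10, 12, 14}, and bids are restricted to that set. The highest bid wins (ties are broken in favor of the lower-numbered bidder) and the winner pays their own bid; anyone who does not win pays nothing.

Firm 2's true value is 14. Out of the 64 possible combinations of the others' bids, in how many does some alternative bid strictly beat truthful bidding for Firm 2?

18

Others bid (5, 5, 5): truth gives 0; bid 10 gives 4 > 0. Violating.
Others bid (5, 5, 10): truth gives 0; bid 10 gives 4 > 0. Violating.
Others bid (5, 5, 12): truth gives 0; bid 12 gives 2 > 0. Violating.
Others bid (5, 10, 5): truth gives 0; bid 10 gives 4 > 0. Violating.
Others bid (5, 5, 14): truth gives 0; no alternative beats it.
Others bid (5, 10, 14): truth gives 0; no alternative beats it.
(Checking all 64 profiles: 18 have a profitable deviation, 46 do not.)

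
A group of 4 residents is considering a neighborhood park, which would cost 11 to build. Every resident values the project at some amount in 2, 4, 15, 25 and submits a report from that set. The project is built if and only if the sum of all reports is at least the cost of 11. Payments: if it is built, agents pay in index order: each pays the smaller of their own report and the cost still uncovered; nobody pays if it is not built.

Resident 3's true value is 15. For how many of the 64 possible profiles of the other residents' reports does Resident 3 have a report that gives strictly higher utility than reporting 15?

Others report (2, 2, 4): truth gives 8; report 4 gives 11 > 8. Violating.
Others report (2, 2, 15): truth gives 8; report 2 gives 13 > 8. Violating.
Others report (2, 2, 25): truth gives 8; report 2 gives 13 > 8. Violating.
Others report (2, 4, 2): truth gives 10; report 4 gives 11 > 10. Violating.
Others report (2, 2, 2): truth gives 8; no alternative beats it.
Others report (2, 15, 2): truth gives 15; no alternative beats it.
(Checking all 64 profiles: 15 have a profitable deviation, 49 do not.)

15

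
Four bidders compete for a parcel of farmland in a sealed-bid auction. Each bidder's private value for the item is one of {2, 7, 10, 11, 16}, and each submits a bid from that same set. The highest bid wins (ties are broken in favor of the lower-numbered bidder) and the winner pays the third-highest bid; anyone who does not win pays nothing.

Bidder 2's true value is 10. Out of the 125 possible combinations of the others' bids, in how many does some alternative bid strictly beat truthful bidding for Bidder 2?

24

Others bid (2, 2, 11): truth gives 0; bid 11 gives 8 > 0. Violating.
Others bid (2, 2, 16): truth gives 0; bid 16 gives 8 > 0. Violating.
Others bid (2, 7, 11): truth gives 0; bid 11 gives 3 > 0. Violating.
Others bid (2, 7, 16): truth gives 0; bid 16 gives 3 > 0. Violating.
Others bid (2, 2, 2): truth gives 8; no alternative beats it.
Others bid (2, 2, 7): truth gives 8; no alternative beats it.
(Checking all 125 profiles: 24 have a profitable deviation, 101 do not.)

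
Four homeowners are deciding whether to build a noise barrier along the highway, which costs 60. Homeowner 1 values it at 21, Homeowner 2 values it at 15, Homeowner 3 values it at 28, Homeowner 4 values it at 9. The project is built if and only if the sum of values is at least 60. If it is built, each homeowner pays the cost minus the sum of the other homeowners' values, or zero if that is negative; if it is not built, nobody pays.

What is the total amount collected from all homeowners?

25

Total value 73 ≥ cost 60, so it is built.
Homeowner 1: others sum to 52; max(0, 60 - 52) = 8.
Homeowner 2: others sum to 58; max(0, 60 - 58) = 2.
Homeowner 3: others sum to 45; max(0, 60 - 45) = 15.
Homeowner 4: others sum to 64; max(0, 60 - 64) = 0.
Total collected = 8 + 2 + 15 + 0 = 25.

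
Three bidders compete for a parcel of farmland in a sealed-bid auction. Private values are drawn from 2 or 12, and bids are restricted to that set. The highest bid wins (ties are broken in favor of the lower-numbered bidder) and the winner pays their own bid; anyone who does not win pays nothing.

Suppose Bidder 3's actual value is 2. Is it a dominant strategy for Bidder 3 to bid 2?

Check each profile of the others' bids and compare truth against every alternative bid.
Others bid (2, 2): truth gives 0, best alternative gives -10.
Others bid (2, 12): truth gives 0, best alternative gives 0.
Others bid (12, 2): truth gives 0, best alternative gives 0.
Others bid (12, 12): truth gives 0, best alternative gives 0.
In every case the truthful bid is at least as good as any alternative, so it is a dominant strategy.

Yes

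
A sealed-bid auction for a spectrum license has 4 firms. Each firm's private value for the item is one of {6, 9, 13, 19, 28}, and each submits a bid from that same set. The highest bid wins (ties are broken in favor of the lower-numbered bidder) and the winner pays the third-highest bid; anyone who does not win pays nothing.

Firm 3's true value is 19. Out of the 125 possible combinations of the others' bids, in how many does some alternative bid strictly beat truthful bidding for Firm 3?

27

Others bid (6, 6, 28): truth gives 0; bid 28 gives 13 > 0. Violating.
Others bid (6, 9, 28): truth gives 0; bid 28 gives 10 > 0. Violating.
Others bid (6, 13, 28): truth gives 0; bid 28 gives 6 > 0. Violating.
Others bid (6, 19, 6): truth gives 0; bid 28 gives 13 > 0. Violating.
Others bid (6, 6, 6): truth gives 13; no alternative beats it.
Others bid (6, 6, 9): truth gives 13; no alternative beats it.
(Checking all 125 profiles: 27 have a profitable deviation, 98 do not.)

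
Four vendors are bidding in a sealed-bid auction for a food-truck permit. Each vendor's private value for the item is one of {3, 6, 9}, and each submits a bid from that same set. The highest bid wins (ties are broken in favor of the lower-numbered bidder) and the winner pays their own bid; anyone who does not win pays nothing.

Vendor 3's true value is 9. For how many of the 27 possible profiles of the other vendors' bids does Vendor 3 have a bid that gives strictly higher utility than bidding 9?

2

Others bid (3, 3, 3): truth gives 0; bid 6 gives 3 > 0. Violating.
Others bid (3, 3, 6): truth gives 0; bid 6 gives 3 > 0. Violating.
Others bid (3, 3, 9): truth gives 0; no alternative beats it.
Others bid (3, 6, 3): truth gives 0; no alternative beats it.
(Checking all 27 profiles: 2 have a profitable deviation, 25 do not.)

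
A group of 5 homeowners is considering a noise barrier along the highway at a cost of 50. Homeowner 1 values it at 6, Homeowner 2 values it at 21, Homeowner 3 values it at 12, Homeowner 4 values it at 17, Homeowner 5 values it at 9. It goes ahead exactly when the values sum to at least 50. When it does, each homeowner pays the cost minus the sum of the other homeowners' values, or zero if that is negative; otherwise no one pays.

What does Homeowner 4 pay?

2

Total value 65 ≥ cost 50, so the project is built.
The other homeowners' values sum to 48.
Cost minus that sum is 50 - 48 = 2.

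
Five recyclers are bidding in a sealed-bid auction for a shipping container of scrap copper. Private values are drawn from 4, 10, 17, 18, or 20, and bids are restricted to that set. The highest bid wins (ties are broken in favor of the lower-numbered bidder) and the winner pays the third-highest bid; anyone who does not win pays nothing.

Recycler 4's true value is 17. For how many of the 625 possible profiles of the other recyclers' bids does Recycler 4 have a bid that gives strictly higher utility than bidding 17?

64

Others bid (4, 4, 4, 18): truth gives 0; bid 18 gives 13 > 0. Violating.
Others bid (4, 4, 4, 20): truth gives 0; bid 20 gives 13 > 0. Violating.
Others bid (4, 4, 10, 18): truth gives 0; bid 18 gives 7 > 0. Violating.
Others bid (4, 4, 10, 20): truth gives 0; bid 20 gives 7 > 0. Violating.
Others bid (4, 4, 4, 4): truth gives 13; no alternative beats it.
Others bid (4, 4, 4, 10): truth gives 13; no alternative beats it.
(Checking all 625 profiles: 64 have a profitable deviation, 561 do not.)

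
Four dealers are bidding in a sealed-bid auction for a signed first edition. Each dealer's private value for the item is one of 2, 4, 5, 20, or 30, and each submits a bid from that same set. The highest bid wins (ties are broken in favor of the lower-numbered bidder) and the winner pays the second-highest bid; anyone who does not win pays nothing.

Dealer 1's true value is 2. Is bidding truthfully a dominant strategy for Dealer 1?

Check each profile of the others' bids and compare truth against every alternative bid.
Others bid (2, 2, 4): truth gives 0, best alternative gives -2.
Others bid (2, 4, 2): truth gives 0, best alternative gives -2.
Others bid (2, 4, 4): truth gives 0, best alternative gives -2.
Others bid (4, 2, 2): truth gives 0, best alternative gives -2.
Others bid (4, 2, 4): truth gives 0, best alternative gives -2.
Others bid (4, 4, 2): truth gives 0, best alternative gives -2.
(Remaining 119 profiles checked similarly; truth is weakly best in each.)
In every case the truthful bid is at least as good as any alternative, so it is a dominant strategy.

Yes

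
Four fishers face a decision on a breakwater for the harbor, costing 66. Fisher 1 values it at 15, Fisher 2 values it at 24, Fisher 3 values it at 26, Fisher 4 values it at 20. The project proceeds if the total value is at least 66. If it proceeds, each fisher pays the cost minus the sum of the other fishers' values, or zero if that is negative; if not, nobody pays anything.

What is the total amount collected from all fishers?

13

Total value 85 ≥ cost 66, so it is built.
Fisher 1: others sum to 70; max(0, 66 - 70) = 0.
Fisher 2: others sum to 61; max(0, 66 - 61) = 5.
Fisher 3: others sum to 59; max(0, 66 - 59) = 7.
Fisher 4: others sum to 65; max(0, 66 - 65) = 1.
Total collected = 0 + 5 + 7 + 1 = 13.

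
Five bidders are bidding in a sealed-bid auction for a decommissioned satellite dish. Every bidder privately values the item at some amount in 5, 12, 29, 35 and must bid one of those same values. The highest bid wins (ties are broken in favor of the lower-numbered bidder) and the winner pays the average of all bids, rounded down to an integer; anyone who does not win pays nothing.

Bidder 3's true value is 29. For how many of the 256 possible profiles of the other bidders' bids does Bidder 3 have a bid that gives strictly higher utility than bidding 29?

106

Others bid (5, 5, 5, 5): truth gives 20; bid 12 gives 23 > 20. Violating.
Others bid (5, 5, 5, 12): truth gives 18; bid 12 gives 22 > 18. Violating.
Others bid (5, 5, 5, 35): truth gives 0; bid 35 gives 12 > 0. Violating.
Others bid (5, 5, 12, 5): truth gives 18; bid 12 gives 22 > 18. Violating.
Others bid (5, 5, 5, 29): truth gives 15; no alternative beats it.
Others bid (5, 5, 12, 29): truth gives 13; no alternative beats it.
(Checking all 256 profiles: 106 have a profitable deviation, 150 do not.)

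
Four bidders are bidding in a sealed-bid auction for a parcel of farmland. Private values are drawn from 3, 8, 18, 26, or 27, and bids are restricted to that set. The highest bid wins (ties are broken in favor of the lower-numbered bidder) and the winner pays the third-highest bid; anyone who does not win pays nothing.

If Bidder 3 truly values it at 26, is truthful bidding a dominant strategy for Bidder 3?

No

Consider the case where Bidder 1 bids 3, Bidder 2 bids 3 and Bidder 4 bids 27.
Truthful bid 26: loses, pays 0, utility 0.
Bid 27 instead: wins, pays 3, utility 26 - 3 = 23.
Since 23 > 0, bidding 27 is strictly better here, so truthful bidding is not dominant.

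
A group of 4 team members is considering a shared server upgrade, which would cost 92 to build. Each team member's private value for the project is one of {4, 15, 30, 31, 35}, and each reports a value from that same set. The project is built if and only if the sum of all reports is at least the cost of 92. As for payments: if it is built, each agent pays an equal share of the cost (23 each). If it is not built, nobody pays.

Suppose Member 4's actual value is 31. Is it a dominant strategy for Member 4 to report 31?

Consider the case where Member 1 reports 15, Member 2 reports 15 and Member 3 reports 30.
Truthful report 31: project not built, utility 0.
Report 35 instead: project built, pays 23, utility 31 - 23 = 8.
Since 8 > 0, reporting 35 is strictly better here, so truthful reporting is not dominant.

No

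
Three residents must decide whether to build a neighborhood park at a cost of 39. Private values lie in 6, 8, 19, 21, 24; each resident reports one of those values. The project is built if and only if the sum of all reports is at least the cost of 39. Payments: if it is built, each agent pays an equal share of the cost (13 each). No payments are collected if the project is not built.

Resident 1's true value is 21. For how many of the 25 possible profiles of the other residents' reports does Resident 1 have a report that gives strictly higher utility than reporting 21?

Others report (8, 8): truth gives 0; report 24 gives 8 > 0. Violating.
Others report (6, 6): truth gives 0; no alternative beats it.
Others report (6, 8): truth gives 0; no alternative beats it.
(Checking all 25 profiles: 1 has a profitable deviation, 24 do not.)

1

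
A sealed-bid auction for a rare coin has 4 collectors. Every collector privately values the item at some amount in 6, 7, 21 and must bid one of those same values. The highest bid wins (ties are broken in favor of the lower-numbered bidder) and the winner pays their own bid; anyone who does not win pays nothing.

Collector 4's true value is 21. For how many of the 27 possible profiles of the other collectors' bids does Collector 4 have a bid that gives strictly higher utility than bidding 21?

Others bid (6, 6, 6): truth gives 0; bid 7 gives 14 > 0. Violating.
Others bid (6, 6, 7): truth gives 0; no alternative beats it.
Others bid (6, 6, 21): truth gives 0; no alternative beats it.
(Checking all 27 profiles: 1 has a profitable deviation, 26 do not.)

1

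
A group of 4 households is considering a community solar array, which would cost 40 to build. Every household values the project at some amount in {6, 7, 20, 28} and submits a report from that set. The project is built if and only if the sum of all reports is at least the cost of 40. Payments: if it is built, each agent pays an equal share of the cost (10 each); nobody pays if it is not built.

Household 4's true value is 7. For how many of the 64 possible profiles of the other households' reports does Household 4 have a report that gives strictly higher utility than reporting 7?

Others report (6, 7, 20): truth gives -3; report 6 gives 0 > -3. Violating.
Others report (6, 20, 7): truth gives -3; report 6 gives 0 > -3. Violating.
Others report (7, 6, 20): truth gives -3; report 6 gives 0 > -3. Violating.
Others report (7, 20, 6): truth gives -3; report 6 gives 0 > -3. Violating.
Others report (6, 6, 6): truth gives 0; no alternative beats it.
Others report (6, 6, 7): truth gives 0; no alternative beats it.
(Checking all 64 profiles: 6 have a profitable deviation, 58 do not.)

6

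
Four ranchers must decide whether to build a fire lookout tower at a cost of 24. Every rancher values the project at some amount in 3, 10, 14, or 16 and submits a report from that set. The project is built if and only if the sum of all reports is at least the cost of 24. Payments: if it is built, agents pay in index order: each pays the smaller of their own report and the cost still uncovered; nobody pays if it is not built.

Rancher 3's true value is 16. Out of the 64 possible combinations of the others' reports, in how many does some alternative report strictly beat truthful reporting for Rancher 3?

Others report (3, 3, 10): truth gives 0; report 10 gives 6 > 0. Violating.
Others report (3, 3, 14): truth gives 0; report 10 gives 6 > 0. Violating.
Others report (3, 3, 16): truth gives 0; report 3 gives 13 > 0. Violating.
Others report (3, 10, 3): truth gives 5; report 10 gives 6 > 5. Violating.
Others report (3, 3, 3): truth gives 0; no alternative beats it.
Others report (3, 14, 3): truth gives 9; no alternative beats it.
(Checking all 64 profiles: 29 have a profitable deviation, 35 do not.)

29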